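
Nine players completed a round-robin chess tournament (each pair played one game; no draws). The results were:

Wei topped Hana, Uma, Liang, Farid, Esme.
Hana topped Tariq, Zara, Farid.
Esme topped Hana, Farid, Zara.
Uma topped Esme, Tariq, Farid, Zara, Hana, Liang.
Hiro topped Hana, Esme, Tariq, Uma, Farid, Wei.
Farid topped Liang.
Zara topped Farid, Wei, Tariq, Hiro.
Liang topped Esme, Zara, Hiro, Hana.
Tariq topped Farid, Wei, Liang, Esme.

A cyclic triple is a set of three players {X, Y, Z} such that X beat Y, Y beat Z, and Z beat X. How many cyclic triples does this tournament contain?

20

Win totals: Wei 5, Esme 3, Farid 1, Zara 4, Hiro 6, Uma 6, Tariq 4, Liang 4, Hana 3.
A player with w wins dominates both others in C(w,2) triples; summing gives 10 + 3 + 0 + 6 + 15 + 15 + 6 + 6 + 3 = 64 transitive triples.
Total triples C(9,3) = 84, so cyclic triples = 84 − 64 = 20.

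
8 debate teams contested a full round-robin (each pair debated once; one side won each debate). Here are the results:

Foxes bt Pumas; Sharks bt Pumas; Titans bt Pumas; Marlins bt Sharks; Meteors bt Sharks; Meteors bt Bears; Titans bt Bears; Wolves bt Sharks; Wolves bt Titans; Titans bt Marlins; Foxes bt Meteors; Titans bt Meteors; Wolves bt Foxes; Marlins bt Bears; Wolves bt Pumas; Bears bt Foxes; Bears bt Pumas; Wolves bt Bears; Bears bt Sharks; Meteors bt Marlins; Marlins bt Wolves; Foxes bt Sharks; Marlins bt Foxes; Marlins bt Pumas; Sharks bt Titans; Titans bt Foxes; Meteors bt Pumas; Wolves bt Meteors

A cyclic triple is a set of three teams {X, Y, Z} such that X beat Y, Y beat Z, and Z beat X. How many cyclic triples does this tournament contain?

8

Win totals: Pumas 0, Wolves 6, Titans 5, Foxes 3, Meteors 4, Marlins 5, Bears 3, Sharks 2.
A team with w wins dominates both others in C(w,2) triples; summing gives 0 + 15 + 10 + 3 + 6 + 10 + 3 + 1 = 48 transitive triples.
Total triples C(8,3) = 56, so cyclic triples = 56 − 48 = 8.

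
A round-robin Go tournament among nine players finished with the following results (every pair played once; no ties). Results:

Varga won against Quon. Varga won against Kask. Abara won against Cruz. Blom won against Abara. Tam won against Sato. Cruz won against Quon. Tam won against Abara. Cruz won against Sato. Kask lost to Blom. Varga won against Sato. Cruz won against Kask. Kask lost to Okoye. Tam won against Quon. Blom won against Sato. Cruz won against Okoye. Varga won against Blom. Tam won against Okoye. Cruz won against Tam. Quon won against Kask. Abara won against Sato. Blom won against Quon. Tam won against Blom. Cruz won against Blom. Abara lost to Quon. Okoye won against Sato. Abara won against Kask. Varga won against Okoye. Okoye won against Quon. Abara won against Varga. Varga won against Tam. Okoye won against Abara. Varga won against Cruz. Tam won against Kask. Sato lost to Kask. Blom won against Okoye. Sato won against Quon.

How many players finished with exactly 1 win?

Win totals: Okoye 4, Quon 2, Kask 1, Cruz 6, Sato 1, Abara 4, Tam 6, Varga 7, Blom 5.
Exactly 1: Kask, Sato — 2 players.

2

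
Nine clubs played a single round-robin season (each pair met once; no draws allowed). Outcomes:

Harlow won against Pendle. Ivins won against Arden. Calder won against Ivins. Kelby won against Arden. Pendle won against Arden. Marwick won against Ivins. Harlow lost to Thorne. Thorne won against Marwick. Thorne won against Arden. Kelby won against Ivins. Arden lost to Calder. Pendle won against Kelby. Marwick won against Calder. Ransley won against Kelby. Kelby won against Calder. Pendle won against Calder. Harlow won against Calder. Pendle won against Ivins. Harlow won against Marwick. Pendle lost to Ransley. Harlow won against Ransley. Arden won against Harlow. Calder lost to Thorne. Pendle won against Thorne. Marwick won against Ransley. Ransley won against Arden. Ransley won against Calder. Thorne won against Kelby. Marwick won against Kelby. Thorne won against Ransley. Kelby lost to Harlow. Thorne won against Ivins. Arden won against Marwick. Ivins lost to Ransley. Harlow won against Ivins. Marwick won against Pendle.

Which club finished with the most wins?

Win totals: Ivins 1, Thorne 7, Harlow 6, Ransley 5, Pendle 5, Arden 2, Kelby 3, Calder 2, Marwick 5.
Thorne leads with 7 wins (next highest: 6).

Thorne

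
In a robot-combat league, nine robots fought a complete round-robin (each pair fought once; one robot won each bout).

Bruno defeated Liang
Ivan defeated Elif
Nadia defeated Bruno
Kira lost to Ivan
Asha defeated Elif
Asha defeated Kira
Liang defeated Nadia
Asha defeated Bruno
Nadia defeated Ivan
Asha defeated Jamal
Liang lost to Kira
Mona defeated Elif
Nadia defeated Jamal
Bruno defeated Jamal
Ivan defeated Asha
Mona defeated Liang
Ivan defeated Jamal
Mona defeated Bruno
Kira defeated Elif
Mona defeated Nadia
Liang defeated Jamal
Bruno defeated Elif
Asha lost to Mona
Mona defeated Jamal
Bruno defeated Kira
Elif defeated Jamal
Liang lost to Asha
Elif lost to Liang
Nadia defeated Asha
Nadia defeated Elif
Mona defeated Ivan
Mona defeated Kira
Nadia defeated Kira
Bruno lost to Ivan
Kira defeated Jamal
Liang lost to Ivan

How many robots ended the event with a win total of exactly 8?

Win totals: Elif 1, Nadia 6, Ivan 6, Jamal 0, Kira 3, Bruno 4, Liang 3, Asha 5, Mona 8.
Exactly 8: Mona — 1 robot.

1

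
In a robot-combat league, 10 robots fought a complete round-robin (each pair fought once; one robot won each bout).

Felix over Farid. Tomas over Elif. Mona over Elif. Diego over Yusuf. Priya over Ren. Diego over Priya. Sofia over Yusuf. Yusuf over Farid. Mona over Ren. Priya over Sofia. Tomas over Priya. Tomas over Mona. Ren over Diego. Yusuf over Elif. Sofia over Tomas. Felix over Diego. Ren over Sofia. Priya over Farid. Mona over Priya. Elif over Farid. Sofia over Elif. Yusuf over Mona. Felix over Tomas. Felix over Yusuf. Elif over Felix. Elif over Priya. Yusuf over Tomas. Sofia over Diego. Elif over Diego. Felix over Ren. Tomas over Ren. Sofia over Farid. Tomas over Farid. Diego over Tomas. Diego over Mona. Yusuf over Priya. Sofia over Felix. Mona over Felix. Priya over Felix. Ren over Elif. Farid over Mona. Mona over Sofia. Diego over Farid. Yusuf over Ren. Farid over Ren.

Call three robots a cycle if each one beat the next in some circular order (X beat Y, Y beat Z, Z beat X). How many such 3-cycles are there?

Win totals: Elif 4, Priya 4, Sofia 6, Tomas 5, Felix 5, Yusuf 6, Farid 2, Ren 3, Diego 5, Mona 5.
A robot with w wins dominates both others in C(w,2) triples; summing gives 6 + 6 + 15 + 10 + 10 + 15 + 1 + 3 + 10 + 10 = 86 transitive triples.
Total triples C(10,3) = 120, so cyclic triples = 120 − 86 = 34.

34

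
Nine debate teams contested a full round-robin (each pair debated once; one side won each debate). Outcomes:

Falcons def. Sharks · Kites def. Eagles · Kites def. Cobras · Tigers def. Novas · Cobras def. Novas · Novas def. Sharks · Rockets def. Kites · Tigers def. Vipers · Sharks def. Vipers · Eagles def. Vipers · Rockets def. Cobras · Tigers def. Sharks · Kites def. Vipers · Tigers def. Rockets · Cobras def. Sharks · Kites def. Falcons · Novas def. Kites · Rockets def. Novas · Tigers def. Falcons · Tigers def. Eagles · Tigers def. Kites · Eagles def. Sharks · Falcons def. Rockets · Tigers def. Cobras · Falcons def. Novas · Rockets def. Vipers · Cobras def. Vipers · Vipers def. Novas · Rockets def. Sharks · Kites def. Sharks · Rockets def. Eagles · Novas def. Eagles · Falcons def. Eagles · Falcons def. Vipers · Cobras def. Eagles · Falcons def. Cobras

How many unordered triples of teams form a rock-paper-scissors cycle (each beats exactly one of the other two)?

6

Win totals: Eagles 2, Rockets 6, Vipers 1, Kites 5, Cobras 4, Sharks 1, Tigers 8, Falcons 6, Novas 3.
A team with w wins dominates both others in C(w,2) triples; summing gives 1 + 15 + 0 + 10 + 6 + 0 + 28 + 15 + 3 = 78 transitive triples.
Total triples C(9,3) = 84, so cyclic triples = 84 − 78 = 6.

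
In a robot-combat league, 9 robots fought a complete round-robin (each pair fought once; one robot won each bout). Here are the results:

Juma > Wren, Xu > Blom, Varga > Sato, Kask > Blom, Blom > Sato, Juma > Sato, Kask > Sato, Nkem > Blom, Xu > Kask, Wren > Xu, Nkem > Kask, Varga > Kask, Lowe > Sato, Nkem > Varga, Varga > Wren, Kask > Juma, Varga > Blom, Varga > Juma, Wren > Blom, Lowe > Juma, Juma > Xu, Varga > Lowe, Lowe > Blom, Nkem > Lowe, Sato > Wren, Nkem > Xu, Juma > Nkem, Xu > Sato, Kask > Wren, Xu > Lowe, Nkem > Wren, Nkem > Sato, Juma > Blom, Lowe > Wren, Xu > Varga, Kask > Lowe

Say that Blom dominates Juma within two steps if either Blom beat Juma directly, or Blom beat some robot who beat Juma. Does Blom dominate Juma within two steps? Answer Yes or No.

Blom did not beat Juma directly.
Blom beat Sato, but each of them lost to Juma. No two-step path.

No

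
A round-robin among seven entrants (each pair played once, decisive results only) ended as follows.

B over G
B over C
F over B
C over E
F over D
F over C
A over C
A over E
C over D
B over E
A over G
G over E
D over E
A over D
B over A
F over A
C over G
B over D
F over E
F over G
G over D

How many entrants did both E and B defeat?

E beat: no one.
B beat: A, C, D, E, G.
No one was beaten by both.

0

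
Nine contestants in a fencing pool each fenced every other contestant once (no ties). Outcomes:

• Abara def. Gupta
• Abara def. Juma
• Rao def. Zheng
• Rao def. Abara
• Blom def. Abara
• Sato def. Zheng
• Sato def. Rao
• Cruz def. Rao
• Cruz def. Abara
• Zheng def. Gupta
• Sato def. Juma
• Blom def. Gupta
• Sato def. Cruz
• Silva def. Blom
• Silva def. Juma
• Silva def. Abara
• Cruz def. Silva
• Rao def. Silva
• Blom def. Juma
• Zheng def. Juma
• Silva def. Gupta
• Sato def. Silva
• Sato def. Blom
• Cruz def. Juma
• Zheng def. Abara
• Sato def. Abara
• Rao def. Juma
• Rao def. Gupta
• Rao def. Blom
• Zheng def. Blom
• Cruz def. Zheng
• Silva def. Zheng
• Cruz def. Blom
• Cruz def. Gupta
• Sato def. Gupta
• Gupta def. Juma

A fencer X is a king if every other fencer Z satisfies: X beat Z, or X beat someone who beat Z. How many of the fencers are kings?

1

Silva cannot reach Rao, Cruz, Sato in two steps.
Rao cannot reach Cruz, Sato in two steps.
Blom cannot reach Silva, Rao, Cruz, Sato, Zheng in two steps.
Cruz cannot reach Sato in two steps.
Juma cannot reach Silva, Rao, Blom, Cruz, Abara, Gupta, Sato, Zheng in two steps.
Abara cannot reach Silva, Rao, Blom, Cruz, Sato, Zheng in two steps.
Gupta cannot reach Silva, Rao, Blom, Cruz, Abara, Sato, Zheng in two steps.
Sato reaches everyone (king).
Zheng cannot reach Silva, Rao, Cruz, Sato in two steps.
Kings: Sato — 1.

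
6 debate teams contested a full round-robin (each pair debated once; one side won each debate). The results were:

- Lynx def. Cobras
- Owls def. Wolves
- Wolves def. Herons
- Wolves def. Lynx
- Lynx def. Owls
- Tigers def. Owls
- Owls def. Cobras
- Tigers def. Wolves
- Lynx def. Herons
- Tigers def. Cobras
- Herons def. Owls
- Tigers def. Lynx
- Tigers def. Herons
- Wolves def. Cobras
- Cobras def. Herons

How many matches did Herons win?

Herons' results: beat Owls; lost to Wolves, Tigers, Lynx, Cobras.
That is 1 win.

1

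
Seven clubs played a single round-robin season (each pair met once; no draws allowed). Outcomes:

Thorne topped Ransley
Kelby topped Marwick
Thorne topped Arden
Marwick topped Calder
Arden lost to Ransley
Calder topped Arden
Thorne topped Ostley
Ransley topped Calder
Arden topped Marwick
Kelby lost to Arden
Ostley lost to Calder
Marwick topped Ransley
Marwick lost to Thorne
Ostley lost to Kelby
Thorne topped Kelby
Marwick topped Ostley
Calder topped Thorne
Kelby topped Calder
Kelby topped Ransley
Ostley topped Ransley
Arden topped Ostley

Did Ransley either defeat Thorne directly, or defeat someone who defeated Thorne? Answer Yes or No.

Yes

Ransley did not beat Thorne directly.
Ransley beat Arden, Calder. Of those, Calder beat Thorne.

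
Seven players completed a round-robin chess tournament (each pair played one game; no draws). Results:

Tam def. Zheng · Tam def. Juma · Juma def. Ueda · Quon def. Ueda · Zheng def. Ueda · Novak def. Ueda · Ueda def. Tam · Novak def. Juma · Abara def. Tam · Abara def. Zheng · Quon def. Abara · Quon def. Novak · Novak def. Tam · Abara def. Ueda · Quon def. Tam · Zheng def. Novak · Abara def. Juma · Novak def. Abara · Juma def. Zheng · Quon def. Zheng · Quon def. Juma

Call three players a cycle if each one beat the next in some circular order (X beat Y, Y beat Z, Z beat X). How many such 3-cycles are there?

5

Win totals: Ueda 1, Novak 4, Zheng 2, Juma 2, Quon 6, Tam 2, Abara 4.
A player with w wins dominates both others in C(w,2) triples; summing gives 0 + 6 + 1 + 1 + 15 + 1 + 6 = 30 transitive triples.
Total triples C(7,3) = 35, so cyclic triples = 35 − 30 = 5.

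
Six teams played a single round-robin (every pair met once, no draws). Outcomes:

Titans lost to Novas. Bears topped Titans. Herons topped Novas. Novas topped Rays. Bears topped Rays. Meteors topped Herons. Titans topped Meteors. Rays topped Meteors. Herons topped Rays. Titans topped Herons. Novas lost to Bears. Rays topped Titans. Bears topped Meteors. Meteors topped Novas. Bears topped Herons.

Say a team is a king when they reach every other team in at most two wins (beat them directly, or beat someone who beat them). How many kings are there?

1

Novas cannot reach Bears in two steps.
Rays cannot reach Bears in two steps.
Bears reaches everyone (king).
Herons cannot reach Bears in two steps.
Titans cannot reach Bears in two steps.
Meteors cannot reach Bears in two steps.
Kings: Bears — 1.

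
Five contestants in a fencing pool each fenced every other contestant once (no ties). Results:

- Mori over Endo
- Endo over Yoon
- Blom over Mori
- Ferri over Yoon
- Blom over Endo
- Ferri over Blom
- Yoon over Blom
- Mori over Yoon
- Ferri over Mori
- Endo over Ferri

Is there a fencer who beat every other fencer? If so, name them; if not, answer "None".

None

Highest win total is Ferri with 3 (out of 4 possible).
Ferri lost to Endo, so no fencer went undefeated.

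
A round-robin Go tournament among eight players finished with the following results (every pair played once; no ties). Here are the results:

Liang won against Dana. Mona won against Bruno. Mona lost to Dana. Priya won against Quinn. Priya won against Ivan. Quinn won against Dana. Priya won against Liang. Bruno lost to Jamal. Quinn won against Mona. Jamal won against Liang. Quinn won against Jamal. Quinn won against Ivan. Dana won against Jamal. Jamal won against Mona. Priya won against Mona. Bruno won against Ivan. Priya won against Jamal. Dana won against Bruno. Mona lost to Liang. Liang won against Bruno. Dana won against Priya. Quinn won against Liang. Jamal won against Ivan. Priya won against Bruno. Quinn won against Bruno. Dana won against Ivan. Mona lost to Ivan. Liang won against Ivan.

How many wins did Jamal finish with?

4

Jamal's results: beat Liang, Mona, Bruno, Ivan; lost to Priya, Dana, Quinn.
That is 4 wins.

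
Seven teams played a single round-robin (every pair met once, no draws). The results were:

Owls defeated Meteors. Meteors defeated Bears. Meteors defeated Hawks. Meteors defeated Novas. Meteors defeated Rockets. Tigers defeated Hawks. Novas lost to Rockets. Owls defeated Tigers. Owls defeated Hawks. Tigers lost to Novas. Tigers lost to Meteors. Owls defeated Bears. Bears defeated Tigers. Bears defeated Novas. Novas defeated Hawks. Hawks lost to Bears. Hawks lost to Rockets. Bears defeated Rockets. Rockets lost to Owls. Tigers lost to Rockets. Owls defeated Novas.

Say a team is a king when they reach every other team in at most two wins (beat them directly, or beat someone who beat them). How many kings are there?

1

Meteors cannot reach Owls in two steps.
Owls reaches everyone (king).
Bears cannot reach Meteors, Owls in two steps.
Rockets cannot reach Meteors, Owls, Bears in two steps.
Novas cannot reach Meteors, Owls, Bears, Rockets in two steps.
Tigers cannot reach Meteors, Owls, Bears, Rockets, Novas in two steps.
Hawks cannot reach Meteors, Owls, Bears, Rockets, Novas, Tigers in two steps.
Kings: Owls — 1.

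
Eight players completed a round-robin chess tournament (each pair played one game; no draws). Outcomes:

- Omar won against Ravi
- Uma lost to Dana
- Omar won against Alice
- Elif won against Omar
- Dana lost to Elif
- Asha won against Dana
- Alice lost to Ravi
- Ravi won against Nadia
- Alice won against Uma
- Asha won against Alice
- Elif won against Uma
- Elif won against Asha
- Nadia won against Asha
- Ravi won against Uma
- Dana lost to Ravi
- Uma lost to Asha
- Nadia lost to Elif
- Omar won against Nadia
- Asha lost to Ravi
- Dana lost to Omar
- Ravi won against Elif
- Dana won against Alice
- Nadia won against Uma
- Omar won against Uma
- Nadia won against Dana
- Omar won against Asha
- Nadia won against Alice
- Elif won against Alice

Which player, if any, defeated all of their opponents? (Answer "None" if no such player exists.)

Highest win total is Ravi with 6 (out of 7 possible).
Ravi lost to Omar, so no player went undefeated.

None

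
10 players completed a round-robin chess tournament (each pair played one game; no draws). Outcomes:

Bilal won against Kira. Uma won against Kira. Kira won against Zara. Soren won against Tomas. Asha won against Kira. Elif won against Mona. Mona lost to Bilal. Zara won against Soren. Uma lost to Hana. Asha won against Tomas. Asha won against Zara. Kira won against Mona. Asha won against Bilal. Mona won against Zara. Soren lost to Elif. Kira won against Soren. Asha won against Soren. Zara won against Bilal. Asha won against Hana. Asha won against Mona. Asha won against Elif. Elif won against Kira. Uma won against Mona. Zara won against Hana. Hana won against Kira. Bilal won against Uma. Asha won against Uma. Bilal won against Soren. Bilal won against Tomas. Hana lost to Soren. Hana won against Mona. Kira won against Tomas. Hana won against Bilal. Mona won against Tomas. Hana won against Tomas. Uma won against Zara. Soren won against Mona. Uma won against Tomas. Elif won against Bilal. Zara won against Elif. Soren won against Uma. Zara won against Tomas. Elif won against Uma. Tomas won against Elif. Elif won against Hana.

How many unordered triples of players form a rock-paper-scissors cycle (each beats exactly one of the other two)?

20

Win totals: Uma 4, Bilal 5, Tomas 1, Zara 5, Elif 6, Hana 5, Kira 4, Mona 2, Soren 4, Asha 9.
A player with w wins dominates both others in C(w,2) triples; summing gives 6 + 10 + 0 + 10 + 15 + 10 + 6 + 1 + 6 + 36 = 100 transitive triples.
Total triples C(10,3) = 120, so cyclic triples = 120 − 100 = 20.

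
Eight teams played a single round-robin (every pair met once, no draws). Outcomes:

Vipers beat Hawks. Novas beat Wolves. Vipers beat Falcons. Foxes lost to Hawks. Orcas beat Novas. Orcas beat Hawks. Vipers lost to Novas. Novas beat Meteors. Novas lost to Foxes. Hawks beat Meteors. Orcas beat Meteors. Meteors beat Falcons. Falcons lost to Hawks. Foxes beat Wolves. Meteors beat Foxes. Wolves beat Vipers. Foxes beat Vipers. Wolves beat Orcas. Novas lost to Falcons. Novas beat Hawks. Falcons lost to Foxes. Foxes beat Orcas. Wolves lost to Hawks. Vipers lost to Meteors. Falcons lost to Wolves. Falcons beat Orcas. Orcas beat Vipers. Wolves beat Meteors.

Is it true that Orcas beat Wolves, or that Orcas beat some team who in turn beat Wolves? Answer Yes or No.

Yes

Orcas did not beat Wolves directly.
Orcas beat Meteors, Vipers, Hawks, Novas. Of those, Hawks beat Wolves.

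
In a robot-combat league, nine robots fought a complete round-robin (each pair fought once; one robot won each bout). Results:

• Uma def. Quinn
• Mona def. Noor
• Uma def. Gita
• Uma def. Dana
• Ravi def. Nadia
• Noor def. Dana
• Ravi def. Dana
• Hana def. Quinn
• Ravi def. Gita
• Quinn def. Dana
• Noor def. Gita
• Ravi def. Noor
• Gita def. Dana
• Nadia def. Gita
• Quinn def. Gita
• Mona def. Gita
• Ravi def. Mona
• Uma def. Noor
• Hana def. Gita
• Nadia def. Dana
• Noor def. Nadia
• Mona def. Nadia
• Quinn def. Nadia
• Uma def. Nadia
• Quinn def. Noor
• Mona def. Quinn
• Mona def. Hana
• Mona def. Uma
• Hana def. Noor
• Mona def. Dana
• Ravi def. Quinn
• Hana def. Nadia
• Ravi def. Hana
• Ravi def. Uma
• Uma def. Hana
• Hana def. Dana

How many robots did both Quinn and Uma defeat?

4

Quinn beat: Dana, Nadia, Noor, Gita.
Uma beat: Hana, Dana, Nadia, Quinn, Noor, Gita.
Both beat: Dana, Nadia, Noor, Gita — 4.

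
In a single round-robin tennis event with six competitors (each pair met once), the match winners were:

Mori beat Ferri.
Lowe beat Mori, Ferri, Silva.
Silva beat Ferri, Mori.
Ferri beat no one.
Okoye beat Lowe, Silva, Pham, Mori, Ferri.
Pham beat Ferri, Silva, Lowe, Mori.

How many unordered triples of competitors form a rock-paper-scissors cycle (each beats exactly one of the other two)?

Win totals: Pham 4, Lowe 3, Okoye 5, Ferri 0, Silva 2, Mori 1.
A competitor with w wins dominates both others in C(w,2) triples; summing gives 6 + 3 + 10 + 0 + 1 + 0 = 20 transitive triples.
Total triples C(6,3) = 20, so cyclic triples = 20 − 20 = 0.

0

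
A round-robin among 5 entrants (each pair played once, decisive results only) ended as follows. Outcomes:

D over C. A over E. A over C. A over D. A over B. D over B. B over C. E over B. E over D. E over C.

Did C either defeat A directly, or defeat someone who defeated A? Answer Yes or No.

C did not beat A directly.
C beat no one, so there is no intermediate entrant.

No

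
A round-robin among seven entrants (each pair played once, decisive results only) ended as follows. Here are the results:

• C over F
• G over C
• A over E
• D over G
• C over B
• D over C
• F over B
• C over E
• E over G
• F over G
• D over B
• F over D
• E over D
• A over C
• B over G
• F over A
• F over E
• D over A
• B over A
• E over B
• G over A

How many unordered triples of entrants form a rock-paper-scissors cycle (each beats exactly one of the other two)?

Win totals: A 2, B 2, C 3, D 4, E 3, F 5, G 2.
An entrant with w wins dominates both others in C(w,2) triples; summing gives 1 + 1 + 3 + 6 + 3 + 10 + 1 = 25 transitive triples.
Total triples C(7,3) = 35, so cyclic triples = 35 − 25 = 10.

10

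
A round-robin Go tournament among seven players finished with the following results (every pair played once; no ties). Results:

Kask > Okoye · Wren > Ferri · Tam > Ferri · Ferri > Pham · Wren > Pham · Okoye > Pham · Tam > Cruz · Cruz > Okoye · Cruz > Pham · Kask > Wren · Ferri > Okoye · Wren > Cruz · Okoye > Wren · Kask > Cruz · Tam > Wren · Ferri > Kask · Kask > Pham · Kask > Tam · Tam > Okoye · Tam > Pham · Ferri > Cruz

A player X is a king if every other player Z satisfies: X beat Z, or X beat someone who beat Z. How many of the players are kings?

Wren cannot reach Tam in two steps.
Ferri reaches everyone (king).
Kask reaches everyone (king).
Tam reaches everyone (king).
Cruz cannot reach Ferri, Kask, Tam in two steps.
Okoye cannot reach Kask, Tam in two steps.
Pham cannot reach Wren, Ferri, Kask, Tam, Cruz, Okoye in two steps.
Kings: Ferri, Kask, Tam — 3.

3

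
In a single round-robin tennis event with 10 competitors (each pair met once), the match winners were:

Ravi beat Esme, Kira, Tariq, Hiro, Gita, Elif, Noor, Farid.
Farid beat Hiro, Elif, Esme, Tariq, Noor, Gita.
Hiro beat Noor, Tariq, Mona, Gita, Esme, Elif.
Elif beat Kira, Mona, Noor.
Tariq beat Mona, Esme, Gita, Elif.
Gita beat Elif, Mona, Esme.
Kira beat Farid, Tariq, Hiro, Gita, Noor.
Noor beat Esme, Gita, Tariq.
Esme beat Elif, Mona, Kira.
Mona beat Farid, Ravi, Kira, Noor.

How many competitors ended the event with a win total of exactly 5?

1

Win totals: Mona 4, Farid 6, Elif 3, Noor 3, Ravi 8, Esme 3, Tariq 4, Gita 3, Hiro 6, Kira 5.
Exactly 5: Kira — 1 competitor.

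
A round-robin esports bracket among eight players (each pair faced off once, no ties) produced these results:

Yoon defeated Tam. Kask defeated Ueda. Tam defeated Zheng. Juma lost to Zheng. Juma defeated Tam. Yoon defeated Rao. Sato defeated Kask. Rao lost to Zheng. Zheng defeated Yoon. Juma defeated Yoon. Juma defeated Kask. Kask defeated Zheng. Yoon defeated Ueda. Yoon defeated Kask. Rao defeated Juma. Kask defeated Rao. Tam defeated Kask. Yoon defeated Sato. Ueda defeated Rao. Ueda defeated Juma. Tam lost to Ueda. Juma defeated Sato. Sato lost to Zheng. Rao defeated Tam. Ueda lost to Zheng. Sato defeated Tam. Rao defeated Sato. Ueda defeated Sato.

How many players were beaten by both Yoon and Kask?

Yoon beat: Ueda, Kask, Tam, Sato, Rao.
Kask beat: Ueda, Zheng, Rao.
Both beat: Ueda, Rao — 2.

2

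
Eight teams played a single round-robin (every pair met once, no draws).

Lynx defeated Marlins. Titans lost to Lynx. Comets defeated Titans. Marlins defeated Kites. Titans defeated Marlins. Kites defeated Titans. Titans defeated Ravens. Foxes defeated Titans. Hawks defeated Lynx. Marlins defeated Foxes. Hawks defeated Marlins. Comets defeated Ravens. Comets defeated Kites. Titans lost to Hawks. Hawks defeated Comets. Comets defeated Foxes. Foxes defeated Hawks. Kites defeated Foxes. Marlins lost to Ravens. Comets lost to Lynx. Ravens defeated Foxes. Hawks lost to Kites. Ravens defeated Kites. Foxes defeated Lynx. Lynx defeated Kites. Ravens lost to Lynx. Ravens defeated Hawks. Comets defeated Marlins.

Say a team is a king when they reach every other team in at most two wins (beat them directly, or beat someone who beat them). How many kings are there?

6

Hawks reaches everyone (king).
Marlins cannot reach Comets, Ravens in two steps.
Comets reaches everyone (king).
Kites reaches everyone (king).
Lynx reaches everyone (king).
Ravens reaches everyone (king).
Foxes reaches everyone (king).
Titans cannot reach Comets, Lynx in two steps.
Kings: Hawks, Comets, Kites, Lynx, Ravens, Foxes — 6.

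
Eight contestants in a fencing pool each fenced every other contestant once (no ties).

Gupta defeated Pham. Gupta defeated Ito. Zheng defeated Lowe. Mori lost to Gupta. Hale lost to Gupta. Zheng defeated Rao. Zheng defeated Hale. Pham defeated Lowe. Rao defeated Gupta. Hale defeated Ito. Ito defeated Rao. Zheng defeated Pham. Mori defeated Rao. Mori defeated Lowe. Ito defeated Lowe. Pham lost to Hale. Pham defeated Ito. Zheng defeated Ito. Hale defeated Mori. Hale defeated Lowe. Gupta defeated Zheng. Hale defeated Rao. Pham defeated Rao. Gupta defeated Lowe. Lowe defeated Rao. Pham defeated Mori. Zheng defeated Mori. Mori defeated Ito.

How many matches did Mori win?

3

Mori's results: beat Ito, Lowe, Rao; lost to Hale, Zheng, Gupta, Pham.
That is 3 wins.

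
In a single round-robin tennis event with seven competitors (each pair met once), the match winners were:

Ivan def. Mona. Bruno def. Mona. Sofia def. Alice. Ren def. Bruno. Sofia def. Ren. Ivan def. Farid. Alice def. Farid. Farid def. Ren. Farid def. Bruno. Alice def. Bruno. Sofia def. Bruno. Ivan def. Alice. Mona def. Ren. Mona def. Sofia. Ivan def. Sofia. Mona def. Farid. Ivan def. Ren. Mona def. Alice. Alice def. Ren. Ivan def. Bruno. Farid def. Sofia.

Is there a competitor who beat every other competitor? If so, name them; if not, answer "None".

Ivan has 6 wins out of 6 opponents — a perfect record.

Ivan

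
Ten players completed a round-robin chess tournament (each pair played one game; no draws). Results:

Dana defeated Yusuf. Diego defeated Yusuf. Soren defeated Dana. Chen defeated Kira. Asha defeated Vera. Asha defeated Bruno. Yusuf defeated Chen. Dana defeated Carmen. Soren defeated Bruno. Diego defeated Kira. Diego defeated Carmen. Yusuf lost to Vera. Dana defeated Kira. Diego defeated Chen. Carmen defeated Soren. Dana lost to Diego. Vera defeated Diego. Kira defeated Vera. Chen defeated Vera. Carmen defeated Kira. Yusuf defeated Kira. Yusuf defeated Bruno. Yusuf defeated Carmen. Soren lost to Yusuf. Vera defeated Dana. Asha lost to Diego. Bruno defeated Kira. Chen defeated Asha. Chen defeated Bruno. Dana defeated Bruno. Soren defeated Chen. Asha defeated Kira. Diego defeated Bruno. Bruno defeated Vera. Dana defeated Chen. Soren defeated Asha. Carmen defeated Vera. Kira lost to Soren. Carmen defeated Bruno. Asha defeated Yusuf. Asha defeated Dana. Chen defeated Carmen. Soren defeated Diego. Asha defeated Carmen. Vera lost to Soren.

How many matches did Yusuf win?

Yusuf's results: beat Carmen, Soren, Bruno, Chen, Kira; lost to Diego, Dana, Asha, Vera.
That is 5 wins.

5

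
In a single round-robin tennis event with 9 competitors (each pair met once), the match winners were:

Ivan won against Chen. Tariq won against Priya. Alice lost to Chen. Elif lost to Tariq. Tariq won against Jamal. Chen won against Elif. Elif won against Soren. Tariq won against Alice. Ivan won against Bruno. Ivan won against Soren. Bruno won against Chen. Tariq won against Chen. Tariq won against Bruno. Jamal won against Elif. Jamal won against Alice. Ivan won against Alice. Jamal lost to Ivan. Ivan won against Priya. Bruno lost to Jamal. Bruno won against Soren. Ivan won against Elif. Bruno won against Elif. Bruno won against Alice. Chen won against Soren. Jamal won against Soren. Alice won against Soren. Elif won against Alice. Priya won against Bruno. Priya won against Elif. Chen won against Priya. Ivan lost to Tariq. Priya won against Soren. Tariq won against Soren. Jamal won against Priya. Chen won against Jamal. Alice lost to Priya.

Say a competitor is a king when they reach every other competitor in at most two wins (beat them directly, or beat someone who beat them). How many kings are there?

Jamal cannot reach Tariq, Ivan in two steps.
Tariq reaches everyone (king).
Soren cannot reach Jamal, Tariq, Elif, Ivan, Chen, Priya, Alice, Bruno in two steps.
Elif cannot reach Jamal, Tariq, Ivan, Chen, Priya, Bruno in two steps.
Ivan cannot reach Tariq in two steps.
Chen cannot reach Tariq, Ivan in two steps.
Priya cannot reach Jamal, Tariq, Ivan in two steps.
Alice cannot reach Jamal, Tariq, Elif, Ivan, Chen, Priya, Bruno in two steps.
Bruno cannot reach Tariq, Ivan in two steps.
Kings: Tariq — 1.

1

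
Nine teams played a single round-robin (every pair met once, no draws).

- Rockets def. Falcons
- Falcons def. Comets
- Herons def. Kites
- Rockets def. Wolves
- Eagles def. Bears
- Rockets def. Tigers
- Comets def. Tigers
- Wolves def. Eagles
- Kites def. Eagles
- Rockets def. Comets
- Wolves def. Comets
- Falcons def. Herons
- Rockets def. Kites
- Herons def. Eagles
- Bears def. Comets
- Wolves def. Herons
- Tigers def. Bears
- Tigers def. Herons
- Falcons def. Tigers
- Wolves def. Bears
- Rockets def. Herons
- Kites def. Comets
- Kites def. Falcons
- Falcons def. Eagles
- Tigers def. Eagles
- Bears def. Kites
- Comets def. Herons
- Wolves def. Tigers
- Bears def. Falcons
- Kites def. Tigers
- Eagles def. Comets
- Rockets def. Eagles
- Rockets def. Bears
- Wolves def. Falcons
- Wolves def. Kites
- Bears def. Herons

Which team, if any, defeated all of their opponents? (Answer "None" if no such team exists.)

Rockets

Rockets has 8 wins out of 8 opponents — a perfect record.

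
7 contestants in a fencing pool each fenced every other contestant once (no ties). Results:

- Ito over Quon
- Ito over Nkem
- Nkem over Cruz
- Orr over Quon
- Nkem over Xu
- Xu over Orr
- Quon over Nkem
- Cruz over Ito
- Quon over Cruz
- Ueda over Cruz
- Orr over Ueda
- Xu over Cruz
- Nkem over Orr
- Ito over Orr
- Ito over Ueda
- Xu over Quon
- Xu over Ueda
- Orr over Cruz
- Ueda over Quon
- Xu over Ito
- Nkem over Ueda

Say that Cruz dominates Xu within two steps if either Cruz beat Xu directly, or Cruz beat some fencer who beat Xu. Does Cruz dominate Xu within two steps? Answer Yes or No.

No

Cruz did not beat Xu directly.
Cruz beat Ito, but each of them lost to Xu. No two-step path.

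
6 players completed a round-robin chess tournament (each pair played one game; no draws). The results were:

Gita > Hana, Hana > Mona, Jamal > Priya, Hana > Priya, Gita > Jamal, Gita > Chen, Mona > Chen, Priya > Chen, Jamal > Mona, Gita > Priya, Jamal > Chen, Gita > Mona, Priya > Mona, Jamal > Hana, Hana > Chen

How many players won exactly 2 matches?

Win totals: Gita 5, Priya 2, Jamal 4, Mona 1, Hana 3, Chen 0.
Exactly 2: Priya — 1 player.

1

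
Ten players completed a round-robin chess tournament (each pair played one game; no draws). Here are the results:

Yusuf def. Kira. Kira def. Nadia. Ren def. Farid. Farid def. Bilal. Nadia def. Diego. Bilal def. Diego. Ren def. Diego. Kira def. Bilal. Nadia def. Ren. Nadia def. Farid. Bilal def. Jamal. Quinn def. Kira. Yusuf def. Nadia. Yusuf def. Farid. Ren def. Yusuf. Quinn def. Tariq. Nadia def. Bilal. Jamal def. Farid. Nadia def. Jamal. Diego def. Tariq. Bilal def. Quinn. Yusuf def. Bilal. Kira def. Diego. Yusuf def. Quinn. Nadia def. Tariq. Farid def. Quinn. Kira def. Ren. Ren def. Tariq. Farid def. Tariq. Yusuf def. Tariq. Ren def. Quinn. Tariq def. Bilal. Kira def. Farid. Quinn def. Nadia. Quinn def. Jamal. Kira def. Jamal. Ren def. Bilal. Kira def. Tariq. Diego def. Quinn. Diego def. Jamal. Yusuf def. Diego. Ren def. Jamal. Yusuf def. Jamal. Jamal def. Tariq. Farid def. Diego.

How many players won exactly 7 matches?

2

Win totals: Bilal 3, Farid 4, Kira 7, Yusuf 8, Nadia 6, Ren 7, Jamal 2, Quinn 4, Tariq 1, Diego 3.
Exactly 7: Kira, Ren — 2 players.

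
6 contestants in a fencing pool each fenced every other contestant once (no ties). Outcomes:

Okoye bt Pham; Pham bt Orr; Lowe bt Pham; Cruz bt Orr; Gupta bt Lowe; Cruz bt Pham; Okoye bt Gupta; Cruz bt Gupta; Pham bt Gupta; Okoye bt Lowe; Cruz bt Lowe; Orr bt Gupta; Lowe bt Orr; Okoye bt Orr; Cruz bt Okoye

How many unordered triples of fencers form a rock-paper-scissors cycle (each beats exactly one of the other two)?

2

Win totals: Gupta 1, Orr 1, Lowe 2, Okoye 4, Pham 2, Cruz 5.
A fencer with w wins dominates both others in C(w,2) triples; summing gives 0 + 0 + 1 + 6 + 1 + 10 = 18 transitive triples.
Total triples C(6,3) = 20, so cyclic triples = 20 − 18 = 2.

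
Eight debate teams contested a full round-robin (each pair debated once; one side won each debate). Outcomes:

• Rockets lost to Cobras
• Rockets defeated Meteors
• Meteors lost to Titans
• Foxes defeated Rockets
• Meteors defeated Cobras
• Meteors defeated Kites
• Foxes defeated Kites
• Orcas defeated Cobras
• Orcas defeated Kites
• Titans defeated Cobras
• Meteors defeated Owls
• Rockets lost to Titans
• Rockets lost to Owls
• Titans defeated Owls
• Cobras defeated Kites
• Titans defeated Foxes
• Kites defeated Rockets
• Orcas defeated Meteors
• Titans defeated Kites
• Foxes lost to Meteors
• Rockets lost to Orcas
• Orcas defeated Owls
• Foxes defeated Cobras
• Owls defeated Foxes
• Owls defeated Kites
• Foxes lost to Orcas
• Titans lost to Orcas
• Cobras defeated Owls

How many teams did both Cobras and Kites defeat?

Cobras beat: Rockets, Kites, Owls.
Kites beat: Rockets.
Both beat: Rockets — 1.

1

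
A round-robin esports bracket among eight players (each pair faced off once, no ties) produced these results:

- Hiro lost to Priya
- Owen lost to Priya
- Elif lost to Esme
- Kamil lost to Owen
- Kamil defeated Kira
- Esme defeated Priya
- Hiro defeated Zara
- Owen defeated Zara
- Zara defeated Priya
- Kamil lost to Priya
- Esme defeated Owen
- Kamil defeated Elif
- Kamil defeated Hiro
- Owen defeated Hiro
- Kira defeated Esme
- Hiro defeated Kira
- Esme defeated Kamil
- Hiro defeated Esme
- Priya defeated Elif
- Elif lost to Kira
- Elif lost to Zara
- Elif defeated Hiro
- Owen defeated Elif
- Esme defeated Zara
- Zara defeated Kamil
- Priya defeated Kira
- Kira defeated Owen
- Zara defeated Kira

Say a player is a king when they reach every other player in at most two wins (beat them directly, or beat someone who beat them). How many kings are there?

6

Esme reaches everyone (king).
Owen reaches everyone (king).
Elif cannot reach Owen, Priya, Kamil in two steps.
Zara reaches everyone (king).
Hiro reaches everyone (king).
Kira reaches everyone (king).
Priya reaches everyone (king).
Kamil cannot reach Priya in two steps.
Kings: Esme, Owen, Zara, Hiro, Kira, Priya — 6.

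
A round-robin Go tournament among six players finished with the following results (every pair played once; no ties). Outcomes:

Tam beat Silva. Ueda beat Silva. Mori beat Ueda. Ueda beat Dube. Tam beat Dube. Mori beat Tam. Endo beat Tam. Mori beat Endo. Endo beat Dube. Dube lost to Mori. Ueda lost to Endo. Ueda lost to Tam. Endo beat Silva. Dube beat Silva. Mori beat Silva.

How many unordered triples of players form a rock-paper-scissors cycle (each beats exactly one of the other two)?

0

Of the C(6,3) = 20 triples, the cyclic ones are: none.
That is 0.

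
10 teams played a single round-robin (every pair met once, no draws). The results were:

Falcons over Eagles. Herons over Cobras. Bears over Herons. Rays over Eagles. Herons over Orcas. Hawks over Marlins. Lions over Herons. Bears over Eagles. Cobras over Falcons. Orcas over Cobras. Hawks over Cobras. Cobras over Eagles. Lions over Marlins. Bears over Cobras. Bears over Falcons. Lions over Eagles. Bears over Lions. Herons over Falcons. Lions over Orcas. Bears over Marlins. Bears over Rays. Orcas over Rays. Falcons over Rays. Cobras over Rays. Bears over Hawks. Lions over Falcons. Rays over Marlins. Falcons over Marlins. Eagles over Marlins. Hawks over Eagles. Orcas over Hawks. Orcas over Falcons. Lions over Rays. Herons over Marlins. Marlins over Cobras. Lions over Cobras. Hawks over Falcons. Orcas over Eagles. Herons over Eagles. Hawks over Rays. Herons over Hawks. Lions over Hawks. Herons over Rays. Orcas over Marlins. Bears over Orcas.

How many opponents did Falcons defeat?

Falcons' results: beat Marlins, Eagles, Rays; lost to Orcas, Lions, Hawks, Bears, Cobras, Herons.
That is 3 wins.

3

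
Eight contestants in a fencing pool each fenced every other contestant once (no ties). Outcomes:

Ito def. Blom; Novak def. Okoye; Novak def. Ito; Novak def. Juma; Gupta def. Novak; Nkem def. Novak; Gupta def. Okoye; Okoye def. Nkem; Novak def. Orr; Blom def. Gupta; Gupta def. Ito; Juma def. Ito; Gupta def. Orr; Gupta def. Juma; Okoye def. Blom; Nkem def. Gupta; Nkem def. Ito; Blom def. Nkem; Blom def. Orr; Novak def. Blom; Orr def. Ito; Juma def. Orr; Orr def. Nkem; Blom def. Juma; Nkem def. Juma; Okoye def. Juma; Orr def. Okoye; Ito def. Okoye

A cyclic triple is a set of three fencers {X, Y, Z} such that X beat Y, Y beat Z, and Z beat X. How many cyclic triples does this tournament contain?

16

Win totals: Okoye 3, Juma 2, Novak 5, Orr 3, Gupta 5, Ito 2, Nkem 4, Blom 4.
A fencer with w wins dominates both others in C(w,2) triples; summing gives 3 + 1 + 10 + 3 + 10 + 1 + 6 + 6 = 40 transitive triples.
Total triples C(8,3) = 56, so cyclic triples = 56 − 40 = 16.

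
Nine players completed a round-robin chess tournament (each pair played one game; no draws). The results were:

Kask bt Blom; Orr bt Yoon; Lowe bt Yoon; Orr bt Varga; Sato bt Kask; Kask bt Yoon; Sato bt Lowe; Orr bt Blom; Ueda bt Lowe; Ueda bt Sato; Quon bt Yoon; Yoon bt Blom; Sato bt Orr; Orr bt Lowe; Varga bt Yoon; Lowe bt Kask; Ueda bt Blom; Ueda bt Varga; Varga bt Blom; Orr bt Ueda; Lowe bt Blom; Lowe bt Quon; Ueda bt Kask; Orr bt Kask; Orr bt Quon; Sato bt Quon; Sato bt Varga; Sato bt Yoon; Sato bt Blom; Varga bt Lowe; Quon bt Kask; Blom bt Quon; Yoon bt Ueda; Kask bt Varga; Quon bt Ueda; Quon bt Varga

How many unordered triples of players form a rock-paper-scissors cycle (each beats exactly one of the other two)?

13

Win totals: Blom 1, Varga 3, Sato 7, Orr 7, Quon 4, Kask 3, Yoon 2, Lowe 4, Ueda 5.
A player with w wins dominates both others in C(w,2) triples; summing gives 0 + 3 + 21 + 21 + 6 + 3 + 1 + 6 + 10 = 71 transitive triples.
Total triples C(9,3) = 84, so cyclic triples = 84 − 71 = 13.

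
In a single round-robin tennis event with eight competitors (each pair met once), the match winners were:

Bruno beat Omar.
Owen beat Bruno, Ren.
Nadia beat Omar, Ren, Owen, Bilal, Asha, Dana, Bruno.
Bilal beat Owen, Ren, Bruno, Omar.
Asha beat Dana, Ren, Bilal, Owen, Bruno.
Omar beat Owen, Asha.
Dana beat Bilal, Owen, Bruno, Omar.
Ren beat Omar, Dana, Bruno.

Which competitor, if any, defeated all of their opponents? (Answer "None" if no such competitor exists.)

Nadia

Nadia has 7 wins out of 7 opponents — a perfect record.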